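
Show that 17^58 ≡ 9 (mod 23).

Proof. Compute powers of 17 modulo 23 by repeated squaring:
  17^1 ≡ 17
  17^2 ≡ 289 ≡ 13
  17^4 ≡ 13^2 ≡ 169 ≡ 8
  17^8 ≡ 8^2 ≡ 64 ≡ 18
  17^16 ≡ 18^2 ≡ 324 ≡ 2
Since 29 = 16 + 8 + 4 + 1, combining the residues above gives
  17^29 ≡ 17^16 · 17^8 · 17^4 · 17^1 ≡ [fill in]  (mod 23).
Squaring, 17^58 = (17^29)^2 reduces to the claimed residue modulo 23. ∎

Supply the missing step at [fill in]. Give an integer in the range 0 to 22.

20

Multiply the listed residues: 2 · 18 · 8 · 17 = 36 → 288 → 4896.
Reducing modulo 23: 4896 = 212·23 + 20, so 17^29 ≡ 20.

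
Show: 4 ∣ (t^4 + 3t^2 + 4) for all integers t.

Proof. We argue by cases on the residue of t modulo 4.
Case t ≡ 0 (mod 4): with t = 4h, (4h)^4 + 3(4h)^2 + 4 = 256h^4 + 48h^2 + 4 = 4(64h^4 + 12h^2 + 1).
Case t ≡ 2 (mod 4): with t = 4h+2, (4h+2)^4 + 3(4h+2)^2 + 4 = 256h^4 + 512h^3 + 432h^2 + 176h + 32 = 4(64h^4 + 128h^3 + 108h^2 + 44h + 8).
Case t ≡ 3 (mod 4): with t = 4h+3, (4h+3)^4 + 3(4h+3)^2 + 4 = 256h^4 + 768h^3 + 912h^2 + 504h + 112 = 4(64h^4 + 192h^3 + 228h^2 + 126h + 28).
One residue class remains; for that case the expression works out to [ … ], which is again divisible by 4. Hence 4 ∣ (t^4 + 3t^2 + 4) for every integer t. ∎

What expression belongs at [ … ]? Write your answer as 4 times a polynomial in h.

4(64h^4 + 64h^3 + 36h^2 + 10h + 2)

Only t ≡ 1 (mod 4) is unaccounted for. Put t = 4h+1:
(4h+1)^4 + 3(4h+1)^2 + 4 expands to 256h^4 + 256h^3 + 144h^2 + 40h + 8,
and factoring out 4 leaves 4(64h^4 + 64h^3 + 36h^2 + 10h + 2).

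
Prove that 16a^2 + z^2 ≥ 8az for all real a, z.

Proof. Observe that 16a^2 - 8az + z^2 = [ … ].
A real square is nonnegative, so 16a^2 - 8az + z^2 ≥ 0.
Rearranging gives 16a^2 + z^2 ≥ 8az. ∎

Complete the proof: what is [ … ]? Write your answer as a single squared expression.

(4a - z)^2

The leading and trailing coefficients are 4^2 and 1^2, and 8 = 2·4·1, so the trinomial is (4a - z)^2.
Hence 16a^2 - 8az + z^2 ≥ 0.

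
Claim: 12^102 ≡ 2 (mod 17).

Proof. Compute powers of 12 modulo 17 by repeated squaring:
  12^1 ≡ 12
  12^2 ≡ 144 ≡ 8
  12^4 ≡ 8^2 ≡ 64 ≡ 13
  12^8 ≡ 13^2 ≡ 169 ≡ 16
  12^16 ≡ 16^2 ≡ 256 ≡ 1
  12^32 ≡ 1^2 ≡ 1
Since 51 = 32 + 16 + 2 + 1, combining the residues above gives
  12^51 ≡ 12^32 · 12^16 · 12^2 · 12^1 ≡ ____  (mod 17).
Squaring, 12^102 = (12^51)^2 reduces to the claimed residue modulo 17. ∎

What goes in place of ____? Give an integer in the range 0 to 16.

Multiply the listed residues: 1 · 1 · 8 · 12 = 1 → 8 → 96.
Reducing modulo 17: 96 = 5·17 + 11, so 12^51 ≡ 11.

11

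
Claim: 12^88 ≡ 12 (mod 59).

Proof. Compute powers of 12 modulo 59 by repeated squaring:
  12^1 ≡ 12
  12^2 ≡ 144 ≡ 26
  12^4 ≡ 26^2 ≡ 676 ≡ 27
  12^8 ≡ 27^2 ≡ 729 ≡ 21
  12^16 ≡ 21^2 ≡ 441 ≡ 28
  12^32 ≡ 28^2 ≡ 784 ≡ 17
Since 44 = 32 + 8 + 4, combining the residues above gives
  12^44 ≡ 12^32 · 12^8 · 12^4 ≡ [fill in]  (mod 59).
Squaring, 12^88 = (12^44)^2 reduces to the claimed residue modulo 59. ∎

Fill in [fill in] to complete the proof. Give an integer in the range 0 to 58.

22

Multiply the listed residues: 17 · 21 · 27 = 357 → 9639.
Reducing modulo 59: 9639 = 163·59 + 22, so 12^44 ≡ 22.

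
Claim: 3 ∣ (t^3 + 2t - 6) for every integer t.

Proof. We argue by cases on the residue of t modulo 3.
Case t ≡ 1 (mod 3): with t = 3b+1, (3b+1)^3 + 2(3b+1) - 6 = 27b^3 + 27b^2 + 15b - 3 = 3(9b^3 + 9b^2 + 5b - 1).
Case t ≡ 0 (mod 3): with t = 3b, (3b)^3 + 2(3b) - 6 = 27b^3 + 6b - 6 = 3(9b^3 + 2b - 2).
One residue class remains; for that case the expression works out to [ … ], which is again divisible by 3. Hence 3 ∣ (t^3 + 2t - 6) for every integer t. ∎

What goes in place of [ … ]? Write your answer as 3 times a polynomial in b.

The residues treated are {1, 0}, so the missing case is t ≡ 2 (mod 3); write t = 3b+2.
Then (3b+2)^3 + 2(3b+2) - 6 = 27b^3 + 54b^2 + 42b + 6 = 3(9b^3 + 18b^2 + 14b + 2).

3(9b^3 + 18b^2 + 14b + 2)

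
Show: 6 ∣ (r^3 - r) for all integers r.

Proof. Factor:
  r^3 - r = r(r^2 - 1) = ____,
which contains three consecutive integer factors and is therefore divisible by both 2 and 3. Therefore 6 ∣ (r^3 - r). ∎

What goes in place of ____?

r(r^2 - 1) = r(r - 1)(r + 1) = (r - 1)r(r + 1).
These three factors are consecutive integers, so their product is divisible by 6.

(r - 1)r(r + 1)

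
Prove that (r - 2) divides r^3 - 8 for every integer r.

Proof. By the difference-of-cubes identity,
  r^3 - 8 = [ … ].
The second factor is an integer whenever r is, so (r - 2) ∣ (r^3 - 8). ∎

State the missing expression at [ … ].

(r - 2)(r^2 + 2r + 4)

a^3 - b^3 = (a - b)(a^2 + ab + b^2). With a = r, b = 2:
r^3 - 8 = (r - 2)(r^2 + 2r + 4).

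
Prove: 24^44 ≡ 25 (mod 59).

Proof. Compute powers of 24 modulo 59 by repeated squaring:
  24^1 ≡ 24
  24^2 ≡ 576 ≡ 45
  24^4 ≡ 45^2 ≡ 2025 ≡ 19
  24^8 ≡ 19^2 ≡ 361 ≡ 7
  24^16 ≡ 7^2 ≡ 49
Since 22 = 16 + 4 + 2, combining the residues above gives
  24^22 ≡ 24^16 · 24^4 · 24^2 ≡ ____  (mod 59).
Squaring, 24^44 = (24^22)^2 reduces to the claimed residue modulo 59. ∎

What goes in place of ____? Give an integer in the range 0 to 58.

5

24^16 · 24^4 · 24^2 ≡ 49 · 19 · 45 = 41895.
41895 mod 59 = 5, so 24^22 ≡ 5 (mod 59).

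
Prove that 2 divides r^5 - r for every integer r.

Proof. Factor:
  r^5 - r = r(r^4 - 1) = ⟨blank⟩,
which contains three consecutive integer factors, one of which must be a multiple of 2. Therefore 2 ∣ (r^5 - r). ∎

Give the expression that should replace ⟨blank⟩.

r^4 - 1 = (r^2 - 1)(r^2 + 1), and r^2 - 1 = (r-1)(r+1).
So r(r^4 - 1) = (r - 1)r(r + 1)(r^2 + 1).

(r - 1)r(r + 1)(r^2 + 1)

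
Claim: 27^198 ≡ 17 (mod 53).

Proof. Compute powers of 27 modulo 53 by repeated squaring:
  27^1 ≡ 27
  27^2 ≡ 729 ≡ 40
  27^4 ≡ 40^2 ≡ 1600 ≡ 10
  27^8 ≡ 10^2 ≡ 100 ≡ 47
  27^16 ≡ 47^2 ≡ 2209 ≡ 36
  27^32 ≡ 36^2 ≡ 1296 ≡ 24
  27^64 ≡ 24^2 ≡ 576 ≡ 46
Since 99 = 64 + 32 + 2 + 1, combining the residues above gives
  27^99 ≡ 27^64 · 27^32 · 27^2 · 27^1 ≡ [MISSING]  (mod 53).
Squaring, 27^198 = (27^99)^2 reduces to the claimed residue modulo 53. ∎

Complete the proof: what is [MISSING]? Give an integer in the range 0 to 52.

32

27^64 · 27^32 · 27^2 · 27^1 ≡ 46 · 24 · 40 · 27 = 1192320.
1192320 mod 53 = 32, so 27^99 ≡ 32 (mod 53).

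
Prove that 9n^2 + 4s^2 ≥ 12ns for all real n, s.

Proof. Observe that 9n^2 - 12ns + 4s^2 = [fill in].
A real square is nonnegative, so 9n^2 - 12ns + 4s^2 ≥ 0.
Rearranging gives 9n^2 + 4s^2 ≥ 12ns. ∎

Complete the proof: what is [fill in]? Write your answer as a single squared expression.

The leading and trailing coefficients are 3^2 and 2^2, and 12 = 2·3·2, so the trinomial is (3n - 2s)^2.
Hence 9n^2 - 12ns + 4s^2 ≥ 0.

(3n - 2s)^2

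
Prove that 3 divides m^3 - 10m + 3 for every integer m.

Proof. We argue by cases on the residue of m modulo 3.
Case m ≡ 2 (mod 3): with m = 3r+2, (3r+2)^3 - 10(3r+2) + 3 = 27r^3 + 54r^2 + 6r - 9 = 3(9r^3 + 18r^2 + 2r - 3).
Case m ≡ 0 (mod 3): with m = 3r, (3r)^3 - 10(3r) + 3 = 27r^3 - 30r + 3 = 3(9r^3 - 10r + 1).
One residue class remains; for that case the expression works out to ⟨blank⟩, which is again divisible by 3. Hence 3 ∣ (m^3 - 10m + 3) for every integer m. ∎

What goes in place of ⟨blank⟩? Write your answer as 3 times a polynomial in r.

3(9r^3 + 9r^2 - 7r - 2)

Only m ≡ 1 (mod 3) is unaccounted for. Put m = 3r+1:
(3r+1)^3 - 10(3r+1) + 3 expands to 27r^3 + 27r^2 - 21r - 6,
and factoring out 3 leaves 3(9r^3 + 9r^2 - 7r - 2).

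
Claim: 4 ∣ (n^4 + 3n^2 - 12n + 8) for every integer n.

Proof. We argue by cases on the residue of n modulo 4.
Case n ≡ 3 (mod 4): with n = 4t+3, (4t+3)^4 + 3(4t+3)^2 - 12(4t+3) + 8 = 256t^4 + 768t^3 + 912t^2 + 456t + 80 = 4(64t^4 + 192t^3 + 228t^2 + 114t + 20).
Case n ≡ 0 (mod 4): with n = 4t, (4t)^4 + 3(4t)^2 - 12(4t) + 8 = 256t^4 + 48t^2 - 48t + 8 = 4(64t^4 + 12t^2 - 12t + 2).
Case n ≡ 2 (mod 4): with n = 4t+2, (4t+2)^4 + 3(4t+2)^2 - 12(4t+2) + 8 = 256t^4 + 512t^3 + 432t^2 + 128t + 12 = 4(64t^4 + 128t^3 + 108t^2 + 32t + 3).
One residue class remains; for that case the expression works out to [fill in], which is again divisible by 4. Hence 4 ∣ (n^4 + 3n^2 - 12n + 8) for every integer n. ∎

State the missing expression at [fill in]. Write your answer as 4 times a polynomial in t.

4(64t^4 + 64t^3 + 36t^2 - 2t)

The residues treated are {3, 0, 2}, so the missing case is n ≡ 1 (mod 4); write n = 4t+1.
Then (4t+1)^4 + 3(4t+1)^2 - 12(4t+1) + 8 = 256t^4 + 256t^3 + 144t^2 - 8t = 4(64t^4 + 64t^3 + 36t^2 - 2t).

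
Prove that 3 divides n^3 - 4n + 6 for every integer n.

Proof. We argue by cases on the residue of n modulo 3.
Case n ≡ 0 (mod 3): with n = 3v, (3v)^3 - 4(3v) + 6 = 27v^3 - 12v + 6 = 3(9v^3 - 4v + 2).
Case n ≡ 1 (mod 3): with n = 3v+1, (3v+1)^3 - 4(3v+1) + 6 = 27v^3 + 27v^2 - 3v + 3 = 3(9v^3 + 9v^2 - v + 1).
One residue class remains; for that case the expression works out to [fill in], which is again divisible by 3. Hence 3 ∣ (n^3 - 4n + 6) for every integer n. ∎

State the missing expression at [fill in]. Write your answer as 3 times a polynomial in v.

3(9v^3 + 18v^2 + 8v + 2)

Only n ≡ 2 (mod 3) is unaccounted for. Put n = 3v+2:
(3v+2)^3 - 4(3v+2) + 6 expands to 27v^3 + 54v^2 + 24v + 6,
and factoring out 3 leaves 3(9v^3 + 18v^2 + 8v + 2).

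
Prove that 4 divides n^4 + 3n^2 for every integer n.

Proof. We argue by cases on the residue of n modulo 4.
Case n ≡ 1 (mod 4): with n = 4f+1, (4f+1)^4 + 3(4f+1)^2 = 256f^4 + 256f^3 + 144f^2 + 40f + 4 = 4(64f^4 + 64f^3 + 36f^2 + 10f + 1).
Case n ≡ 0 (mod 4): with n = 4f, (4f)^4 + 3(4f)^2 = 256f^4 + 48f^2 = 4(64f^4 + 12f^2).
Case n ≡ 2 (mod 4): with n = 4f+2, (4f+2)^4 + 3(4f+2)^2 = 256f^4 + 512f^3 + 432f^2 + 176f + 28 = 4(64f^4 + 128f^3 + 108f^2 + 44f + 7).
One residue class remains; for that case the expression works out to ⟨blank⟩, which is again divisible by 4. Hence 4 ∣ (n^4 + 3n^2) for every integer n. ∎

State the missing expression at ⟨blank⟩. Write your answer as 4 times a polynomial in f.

Only n ≡ 3 (mod 4) is unaccounted for. Put n = 4f+3:
(4f+3)^4 + 3(4f+3)^2 expands to 256f^4 + 768f^3 + 912f^2 + 504f + 108,
and factoring out 4 leaves 4(64f^4 + 192f^3 + 228f^2 + 126f + 27).

4(64f^4 + 192f^3 + 228f^2 + 126f + 27)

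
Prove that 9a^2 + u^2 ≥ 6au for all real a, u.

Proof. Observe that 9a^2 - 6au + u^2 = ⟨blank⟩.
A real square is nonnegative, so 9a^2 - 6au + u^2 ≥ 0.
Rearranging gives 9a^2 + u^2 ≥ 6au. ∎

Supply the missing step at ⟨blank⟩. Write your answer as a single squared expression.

(3a - u)^2

The leading and trailing coefficients are 3^2 and 1^2, and 6 = 2·3·1, so the trinomial is (3a - u)^2.
Hence 9a^2 - 6au + u^2 ≥ 0.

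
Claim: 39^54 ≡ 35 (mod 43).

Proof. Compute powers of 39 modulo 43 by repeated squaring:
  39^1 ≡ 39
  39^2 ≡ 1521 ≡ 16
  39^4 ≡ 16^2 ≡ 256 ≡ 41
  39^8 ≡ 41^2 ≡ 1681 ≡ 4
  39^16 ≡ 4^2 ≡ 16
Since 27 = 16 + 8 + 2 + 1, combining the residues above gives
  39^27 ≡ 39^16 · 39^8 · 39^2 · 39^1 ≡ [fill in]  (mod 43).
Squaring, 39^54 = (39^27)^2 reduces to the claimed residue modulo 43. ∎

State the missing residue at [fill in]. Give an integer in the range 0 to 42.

Multiply the listed residues: 16 · 4 · 16 · 39 = 64 → 1024 → 39936.
Reducing modulo 43: 39936 = 928·43 + 32, so 39^27 ≡ 32.

32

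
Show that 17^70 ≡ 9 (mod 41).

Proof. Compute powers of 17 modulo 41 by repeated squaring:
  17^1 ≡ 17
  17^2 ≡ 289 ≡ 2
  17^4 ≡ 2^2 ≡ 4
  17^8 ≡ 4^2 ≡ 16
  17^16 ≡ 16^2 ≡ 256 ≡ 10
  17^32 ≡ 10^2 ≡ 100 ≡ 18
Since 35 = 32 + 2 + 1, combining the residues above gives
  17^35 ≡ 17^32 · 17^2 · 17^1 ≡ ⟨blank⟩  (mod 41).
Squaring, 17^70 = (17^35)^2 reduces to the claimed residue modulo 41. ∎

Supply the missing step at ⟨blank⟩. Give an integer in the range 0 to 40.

17^32 · 17^2 · 17^1 ≡ 18 · 2 · 17 = 612.
612 mod 41 = 38, so 17^35 ≡ 38 (mod 41).

38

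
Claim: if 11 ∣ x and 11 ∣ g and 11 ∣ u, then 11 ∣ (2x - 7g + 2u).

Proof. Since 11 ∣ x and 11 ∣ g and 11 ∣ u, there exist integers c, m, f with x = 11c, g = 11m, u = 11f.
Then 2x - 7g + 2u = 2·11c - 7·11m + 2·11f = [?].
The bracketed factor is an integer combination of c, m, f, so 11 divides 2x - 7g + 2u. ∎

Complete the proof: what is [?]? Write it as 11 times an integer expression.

11(2c + 2f - 7m)

Each term has a factor of 11: 2·11c - 7·11m + 2·11f = 11·(2c + 2f - 7m).
Since 2c + 2f - 7m is an integer, 11 ∣ (2x - 7g + 2u).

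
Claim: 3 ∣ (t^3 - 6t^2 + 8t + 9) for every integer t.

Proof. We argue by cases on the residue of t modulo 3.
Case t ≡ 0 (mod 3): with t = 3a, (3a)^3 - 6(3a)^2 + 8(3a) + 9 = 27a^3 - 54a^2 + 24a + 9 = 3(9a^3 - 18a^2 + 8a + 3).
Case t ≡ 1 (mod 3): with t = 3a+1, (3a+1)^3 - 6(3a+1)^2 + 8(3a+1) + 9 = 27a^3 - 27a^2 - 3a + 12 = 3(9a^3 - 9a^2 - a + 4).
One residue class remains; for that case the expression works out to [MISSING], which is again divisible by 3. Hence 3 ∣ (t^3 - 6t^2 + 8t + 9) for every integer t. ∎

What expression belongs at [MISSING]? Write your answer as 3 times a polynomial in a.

Only t ≡ 2 (mod 3) is unaccounted for. Put t = 3a+2:
(3a+2)^3 - 6(3a+2)^2 + 8(3a+2) + 9 expands to 27a^3 - 12a + 9,
and factoring out 3 leaves 3(9a^3 - 4a + 3).

3(9a^3 - 4a + 3)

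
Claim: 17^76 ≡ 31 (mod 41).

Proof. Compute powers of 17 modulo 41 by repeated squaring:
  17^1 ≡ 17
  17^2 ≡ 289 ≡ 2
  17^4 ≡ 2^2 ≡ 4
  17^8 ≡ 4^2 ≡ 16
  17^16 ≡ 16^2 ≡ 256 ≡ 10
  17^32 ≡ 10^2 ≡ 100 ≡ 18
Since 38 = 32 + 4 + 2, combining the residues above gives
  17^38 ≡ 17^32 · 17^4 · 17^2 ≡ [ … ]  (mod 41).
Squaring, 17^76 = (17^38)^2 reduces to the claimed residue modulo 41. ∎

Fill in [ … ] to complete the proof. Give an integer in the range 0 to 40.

21

Multiply the listed residues: 18 · 4 · 2 = 72 → 144.
Reducing modulo 41: 144 = 3·41 + 21, so 17^38 ≡ 21.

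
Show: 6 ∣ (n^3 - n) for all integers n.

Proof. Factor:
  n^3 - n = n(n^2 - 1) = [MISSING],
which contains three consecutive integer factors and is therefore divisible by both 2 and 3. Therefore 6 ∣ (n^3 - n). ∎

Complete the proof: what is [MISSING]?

(n - 1)n(n + 1)

n(n^2 - 1) = n(n - 1)(n + 1) = (n - 1)n(n + 1).
These three factors are consecutive integers, so their product is divisible by 6.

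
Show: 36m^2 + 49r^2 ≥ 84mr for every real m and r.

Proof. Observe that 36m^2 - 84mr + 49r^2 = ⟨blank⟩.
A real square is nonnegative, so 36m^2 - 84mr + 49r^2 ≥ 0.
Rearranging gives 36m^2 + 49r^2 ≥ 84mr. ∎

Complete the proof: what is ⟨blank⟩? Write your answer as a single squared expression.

(6m - 7r)^2

The leading and trailing coefficients are 6^2 and 7^2, and 84 = 2·6·7, so the trinomial is (6m - 7r)^2.
Hence 36m^2 - 84mr + 49r^2 ≥ 0.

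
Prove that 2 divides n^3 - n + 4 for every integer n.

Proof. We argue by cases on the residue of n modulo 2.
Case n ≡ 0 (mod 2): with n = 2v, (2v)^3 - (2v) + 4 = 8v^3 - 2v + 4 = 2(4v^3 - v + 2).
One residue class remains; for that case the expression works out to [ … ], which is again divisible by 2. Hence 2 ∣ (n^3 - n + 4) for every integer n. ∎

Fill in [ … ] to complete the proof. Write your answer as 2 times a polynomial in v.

Only n ≡ 1 (mod 2) is unaccounted for. Put n = 2v+1:
(2v+1)^3 - (2v+1) + 4 expands to 8v^3 + 12v^2 + 4v + 4,
and factoring out 2 leaves 2(4v^3 + 6v^2 + 2v + 2).

2(4v^3 + 6v^2 + 2v + 2)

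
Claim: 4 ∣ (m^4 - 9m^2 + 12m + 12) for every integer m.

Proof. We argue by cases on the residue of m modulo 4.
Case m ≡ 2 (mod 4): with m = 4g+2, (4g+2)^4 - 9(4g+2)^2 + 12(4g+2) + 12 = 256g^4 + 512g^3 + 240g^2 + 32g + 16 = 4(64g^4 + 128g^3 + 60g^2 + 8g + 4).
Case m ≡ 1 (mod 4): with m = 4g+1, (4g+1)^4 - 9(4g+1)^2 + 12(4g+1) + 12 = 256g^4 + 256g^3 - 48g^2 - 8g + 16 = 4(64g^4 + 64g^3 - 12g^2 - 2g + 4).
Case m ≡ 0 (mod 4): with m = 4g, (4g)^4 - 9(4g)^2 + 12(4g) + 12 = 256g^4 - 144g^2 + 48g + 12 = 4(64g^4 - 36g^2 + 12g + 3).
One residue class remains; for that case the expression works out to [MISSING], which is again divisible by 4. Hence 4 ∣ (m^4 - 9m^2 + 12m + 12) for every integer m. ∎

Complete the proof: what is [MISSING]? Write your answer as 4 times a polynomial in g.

Only m ≡ 3 (mod 4) is unaccounted for. Put m = 4g+3:
(4g+3)^4 - 9(4g+3)^2 + 12(4g+3) + 12 expands to 256g^4 + 768g^3 + 720g^2 + 264g + 48,
and factoring out 4 leaves 4(64g^4 + 192g^3 + 180g^2 + 66g + 12).

4(64g^4 + 192g^3 + 180g^2 + 66g + 12)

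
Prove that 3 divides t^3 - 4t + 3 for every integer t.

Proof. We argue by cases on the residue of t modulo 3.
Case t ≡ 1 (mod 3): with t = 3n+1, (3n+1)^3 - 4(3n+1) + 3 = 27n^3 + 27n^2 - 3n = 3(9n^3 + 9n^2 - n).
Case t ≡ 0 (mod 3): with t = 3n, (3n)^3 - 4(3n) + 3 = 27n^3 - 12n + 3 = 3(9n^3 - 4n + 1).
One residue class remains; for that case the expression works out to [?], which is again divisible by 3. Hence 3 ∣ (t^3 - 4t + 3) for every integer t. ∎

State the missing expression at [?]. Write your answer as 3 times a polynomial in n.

3(9n^3 + 18n^2 + 8n + 1)

The residues treated are {1, 0}, so the missing case is t ≡ 2 (mod 3); write t = 3n+2.
Then (3n+2)^3 - 4(3n+2) + 3 = 27n^3 + 54n^2 + 24n + 3 = 3(9n^3 + 18n^2 + 8n + 1).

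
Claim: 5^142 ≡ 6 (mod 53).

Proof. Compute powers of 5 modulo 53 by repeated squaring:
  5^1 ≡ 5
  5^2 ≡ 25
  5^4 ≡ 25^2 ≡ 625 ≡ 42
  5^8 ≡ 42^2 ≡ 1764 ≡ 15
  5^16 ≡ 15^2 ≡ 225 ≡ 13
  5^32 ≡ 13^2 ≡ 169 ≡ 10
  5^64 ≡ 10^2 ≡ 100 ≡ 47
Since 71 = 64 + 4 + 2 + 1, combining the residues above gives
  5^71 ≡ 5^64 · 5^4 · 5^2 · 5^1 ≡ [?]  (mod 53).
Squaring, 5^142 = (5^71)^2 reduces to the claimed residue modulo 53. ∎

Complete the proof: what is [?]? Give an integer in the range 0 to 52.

5^64 · 5^4 · 5^2 · 5^1 ≡ 47 · 42 · 25 · 5 = 246750.
246750 mod 53 = 35, so 5^71 ≡ 35 (mod 53).

35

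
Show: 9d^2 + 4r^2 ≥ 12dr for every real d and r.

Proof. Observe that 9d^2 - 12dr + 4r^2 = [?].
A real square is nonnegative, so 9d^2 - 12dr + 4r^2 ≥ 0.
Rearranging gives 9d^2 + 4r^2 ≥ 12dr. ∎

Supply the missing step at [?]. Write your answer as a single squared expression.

(3d - 2r)^2

The leading and trailing coefficients are 3^2 and 2^2, and 12 = 2·3·2, so the trinomial is (3d - 2r)^2.
Hence 9d^2 - 12dr + 4r^2 ≥ 0.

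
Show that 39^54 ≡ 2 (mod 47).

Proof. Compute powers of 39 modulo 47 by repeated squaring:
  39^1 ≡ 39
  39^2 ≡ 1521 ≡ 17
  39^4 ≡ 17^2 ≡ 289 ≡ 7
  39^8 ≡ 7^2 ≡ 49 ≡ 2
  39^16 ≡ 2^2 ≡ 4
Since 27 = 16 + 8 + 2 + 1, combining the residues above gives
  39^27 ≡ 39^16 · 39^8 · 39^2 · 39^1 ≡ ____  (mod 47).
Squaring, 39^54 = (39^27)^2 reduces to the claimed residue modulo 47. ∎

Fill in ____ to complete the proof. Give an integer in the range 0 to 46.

39^16 · 39^8 · 39^2 · 39^1 ≡ 4 · 2 · 17 · 39 = 5304.
5304 mod 47 = 40, so 39^27 ≡ 40 (mod 47).

40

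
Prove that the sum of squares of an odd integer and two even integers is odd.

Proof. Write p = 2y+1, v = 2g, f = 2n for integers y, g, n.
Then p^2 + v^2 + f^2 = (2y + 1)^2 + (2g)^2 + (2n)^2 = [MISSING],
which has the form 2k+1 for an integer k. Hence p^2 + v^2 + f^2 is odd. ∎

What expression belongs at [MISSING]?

(2y + 1)^2 + (2g)^2 + (2n)^2 = 4g^2 + 4n^2 + 4y^2 + 4y + 1
= 2(2g^2 + 2n^2 + 2y^2 + 2y) + 1.
Since 2g^2 + 2n^2 + 2y^2 + 2y is an integer, the sum of squares is of the form 2k+1 for an integer k.

2(2g^2 + 2n^2 + 2y^2 + 2y) + 1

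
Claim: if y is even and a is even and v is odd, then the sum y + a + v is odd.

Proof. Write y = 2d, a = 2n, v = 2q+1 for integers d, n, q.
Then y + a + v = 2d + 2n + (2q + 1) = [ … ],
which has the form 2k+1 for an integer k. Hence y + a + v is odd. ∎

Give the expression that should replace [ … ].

2(d + n + q) + 1

2d + 2n + (2q + 1) = 2d + 2n + 2q + 1
= 2(d + n + q) + 1.
Since d + n + q is an integer, the sum is of the form 2k+1 for an integer k.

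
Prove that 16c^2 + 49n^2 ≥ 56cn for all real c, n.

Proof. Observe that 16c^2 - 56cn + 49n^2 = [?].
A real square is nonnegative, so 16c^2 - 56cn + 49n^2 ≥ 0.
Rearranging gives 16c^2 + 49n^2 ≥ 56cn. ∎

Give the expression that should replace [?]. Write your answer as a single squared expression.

(4c - 7n)^2

The leading and trailing coefficients are 4^2 and 7^2, and 56 = 2·4·7, so the trinomial is (4c - 7n)^2.
Hence 16c^2 - 56cn + 49n^2 ≥ 0.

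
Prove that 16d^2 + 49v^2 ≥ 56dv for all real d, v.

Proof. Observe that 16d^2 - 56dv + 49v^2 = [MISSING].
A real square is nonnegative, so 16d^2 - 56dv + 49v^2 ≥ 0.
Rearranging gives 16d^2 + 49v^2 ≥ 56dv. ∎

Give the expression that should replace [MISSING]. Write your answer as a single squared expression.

The leading and trailing coefficients are 4^2 and 7^2, and 56 = 2·4·7, so the trinomial is (4d - 7v)^2.
Hence 16d^2 - 56dv + 49v^2 ≥ 0.

(4d - 7v)^2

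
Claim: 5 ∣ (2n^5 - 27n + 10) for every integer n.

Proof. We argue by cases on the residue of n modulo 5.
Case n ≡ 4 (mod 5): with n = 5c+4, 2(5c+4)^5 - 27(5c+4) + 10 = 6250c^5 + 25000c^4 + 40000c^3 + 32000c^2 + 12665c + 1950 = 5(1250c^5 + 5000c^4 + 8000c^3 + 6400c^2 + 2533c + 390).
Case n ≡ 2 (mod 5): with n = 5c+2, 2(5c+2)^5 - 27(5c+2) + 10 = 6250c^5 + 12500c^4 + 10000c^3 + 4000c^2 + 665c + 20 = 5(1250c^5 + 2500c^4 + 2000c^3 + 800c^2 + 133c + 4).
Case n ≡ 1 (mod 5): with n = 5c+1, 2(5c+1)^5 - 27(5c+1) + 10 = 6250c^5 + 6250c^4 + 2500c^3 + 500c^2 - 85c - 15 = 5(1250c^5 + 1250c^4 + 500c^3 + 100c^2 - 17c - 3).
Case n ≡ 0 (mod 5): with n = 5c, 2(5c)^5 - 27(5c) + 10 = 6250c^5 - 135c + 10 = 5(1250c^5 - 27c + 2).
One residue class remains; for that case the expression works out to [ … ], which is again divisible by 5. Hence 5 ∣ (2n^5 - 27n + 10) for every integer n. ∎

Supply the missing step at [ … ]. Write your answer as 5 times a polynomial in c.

The residues treated are {4, 2, 1, 0}, so the missing case is n ≡ 3 (mod 5); write n = 5c+3.
Then 2(5c+3)^5 - 27(5c+3) + 10 = 6250c^5 + 18750c^4 + 22500c^3 + 13500c^2 + 3915c + 415 = 5(1250c^5 + 3750c^4 + 4500c^3 + 2700c^2 + 783c + 83).

5(1250c^5 + 3750c^4 + 4500c^3 + 2700c^2 + 783c + 83)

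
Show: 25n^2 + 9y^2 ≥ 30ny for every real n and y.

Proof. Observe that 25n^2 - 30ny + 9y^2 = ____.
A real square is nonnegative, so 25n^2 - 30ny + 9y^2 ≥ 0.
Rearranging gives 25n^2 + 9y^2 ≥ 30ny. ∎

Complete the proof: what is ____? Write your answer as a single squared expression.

(5n - 3y)^2

The leading and trailing coefficients are 5^2 and 3^2, and 30 = 2·5·3, so the trinomial is (5n - 3y)^2.
Hence 25n^2 - 30ny + 9y^2 ≥ 0.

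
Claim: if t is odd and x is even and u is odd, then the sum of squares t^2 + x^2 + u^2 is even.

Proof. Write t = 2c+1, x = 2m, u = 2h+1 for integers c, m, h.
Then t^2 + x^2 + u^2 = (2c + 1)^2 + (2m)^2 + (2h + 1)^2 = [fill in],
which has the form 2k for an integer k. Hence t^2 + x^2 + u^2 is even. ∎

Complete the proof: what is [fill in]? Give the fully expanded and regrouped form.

2(2c^2 + 2c + 2h^2 + 2h + 2m^2 + 1)

Expanding: (2c + 1)^2 + (2m)^2 + (2h + 1)^2 = 4c^2 + 4c + 4h^2 + 4h + 4m^2 + 2.
Every term is even; pulling out the factor of 2 gives 2(2c^2 + 2c + 2h^2 + 2h + 2m^2 + 1).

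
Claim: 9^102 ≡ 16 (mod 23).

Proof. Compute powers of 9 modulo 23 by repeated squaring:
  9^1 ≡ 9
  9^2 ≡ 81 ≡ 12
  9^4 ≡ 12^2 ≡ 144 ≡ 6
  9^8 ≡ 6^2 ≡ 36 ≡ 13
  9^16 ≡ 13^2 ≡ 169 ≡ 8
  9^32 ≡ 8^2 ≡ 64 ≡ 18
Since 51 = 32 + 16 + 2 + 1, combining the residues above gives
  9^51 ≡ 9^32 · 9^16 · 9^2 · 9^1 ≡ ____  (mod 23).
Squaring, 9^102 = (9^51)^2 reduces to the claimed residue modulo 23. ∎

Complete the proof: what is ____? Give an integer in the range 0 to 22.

Multiply the listed residues: 18 · 8 · 12 · 9 = 144 → 1728 → 15552.
Reducing modulo 23: 15552 = 676·23 + 4, so 9^51 ≡ 4.

4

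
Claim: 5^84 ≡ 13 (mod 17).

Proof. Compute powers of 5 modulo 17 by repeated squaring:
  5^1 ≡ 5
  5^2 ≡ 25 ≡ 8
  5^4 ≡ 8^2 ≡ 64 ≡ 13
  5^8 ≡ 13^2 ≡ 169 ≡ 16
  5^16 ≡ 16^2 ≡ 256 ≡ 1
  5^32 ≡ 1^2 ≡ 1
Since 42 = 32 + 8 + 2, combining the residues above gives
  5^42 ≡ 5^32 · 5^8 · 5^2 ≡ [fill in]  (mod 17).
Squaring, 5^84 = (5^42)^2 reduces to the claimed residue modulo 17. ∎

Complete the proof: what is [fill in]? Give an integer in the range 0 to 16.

9

Multiply the listed residues: 1 · 16 · 8 = 16 → 128.
Reducing modulo 17: 128 = 7·17 + 9, so 5^42 ≡ 9.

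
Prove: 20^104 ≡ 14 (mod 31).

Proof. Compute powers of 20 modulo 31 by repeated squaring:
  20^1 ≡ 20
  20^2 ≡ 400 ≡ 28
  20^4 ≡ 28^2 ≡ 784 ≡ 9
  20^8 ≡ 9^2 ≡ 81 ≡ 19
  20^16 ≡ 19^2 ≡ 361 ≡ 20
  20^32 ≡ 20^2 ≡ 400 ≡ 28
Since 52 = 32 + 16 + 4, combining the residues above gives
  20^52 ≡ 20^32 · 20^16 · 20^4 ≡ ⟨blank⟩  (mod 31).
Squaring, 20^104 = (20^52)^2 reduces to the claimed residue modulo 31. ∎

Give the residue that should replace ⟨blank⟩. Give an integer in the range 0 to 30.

20^32 · 20^16 · 20^4 ≡ 28 · 20 · 9 = 5040.
5040 mod 31 = 18, so 20^52 ≡ 18 (mod 31).

18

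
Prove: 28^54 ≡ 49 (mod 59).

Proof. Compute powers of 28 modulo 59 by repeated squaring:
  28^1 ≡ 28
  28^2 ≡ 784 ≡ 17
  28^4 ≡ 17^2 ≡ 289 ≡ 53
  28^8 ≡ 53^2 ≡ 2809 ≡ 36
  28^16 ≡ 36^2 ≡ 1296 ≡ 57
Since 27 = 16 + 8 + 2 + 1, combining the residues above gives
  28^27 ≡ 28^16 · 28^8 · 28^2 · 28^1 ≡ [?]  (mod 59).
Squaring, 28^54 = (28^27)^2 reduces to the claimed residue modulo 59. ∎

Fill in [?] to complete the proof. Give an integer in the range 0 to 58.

7

28^16 · 28^8 · 28^2 · 28^1 ≡ 57 · 36 · 17 · 28 = 976752.
976752 mod 59 = 7, so 28^27 ≡ 7 (mod 59).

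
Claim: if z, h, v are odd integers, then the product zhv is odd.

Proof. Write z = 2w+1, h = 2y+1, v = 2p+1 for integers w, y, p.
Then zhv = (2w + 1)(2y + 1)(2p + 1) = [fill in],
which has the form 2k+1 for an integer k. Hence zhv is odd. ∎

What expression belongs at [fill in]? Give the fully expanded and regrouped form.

Expanding: (2w + 1)(2y + 1)(2p + 1) = 8pwy + 4pw + 4py + 2p + 4wy + 2w + 2y + 1.
Every term except the constant is even, so this is 2(4pwy + 2pw + 2py + p + 2wy + w + y) + 1,
and 4pwy + 2pw + 2py + p + 2wy + w + y ∈ ℤ gives the required form.

2(4pwy + 2pw + 2py + p + 2wy + w + y) + 1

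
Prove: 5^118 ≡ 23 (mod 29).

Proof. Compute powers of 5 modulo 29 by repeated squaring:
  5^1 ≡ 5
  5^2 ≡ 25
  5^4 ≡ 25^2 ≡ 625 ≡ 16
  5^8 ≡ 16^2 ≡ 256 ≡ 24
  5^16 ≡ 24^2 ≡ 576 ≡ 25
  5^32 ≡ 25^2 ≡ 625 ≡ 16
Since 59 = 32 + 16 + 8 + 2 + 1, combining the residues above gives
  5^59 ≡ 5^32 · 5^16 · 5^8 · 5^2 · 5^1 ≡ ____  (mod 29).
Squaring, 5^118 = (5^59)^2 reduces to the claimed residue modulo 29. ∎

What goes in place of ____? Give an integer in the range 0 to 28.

9

Multiply the listed residues: 16 · 25 · 24 · 25 · 5 = 400 → 9600 → 240000 → 1200000.
Reducing modulo 29: 1200000 = 41379·29 + 9, so 5^59 ≡ 9.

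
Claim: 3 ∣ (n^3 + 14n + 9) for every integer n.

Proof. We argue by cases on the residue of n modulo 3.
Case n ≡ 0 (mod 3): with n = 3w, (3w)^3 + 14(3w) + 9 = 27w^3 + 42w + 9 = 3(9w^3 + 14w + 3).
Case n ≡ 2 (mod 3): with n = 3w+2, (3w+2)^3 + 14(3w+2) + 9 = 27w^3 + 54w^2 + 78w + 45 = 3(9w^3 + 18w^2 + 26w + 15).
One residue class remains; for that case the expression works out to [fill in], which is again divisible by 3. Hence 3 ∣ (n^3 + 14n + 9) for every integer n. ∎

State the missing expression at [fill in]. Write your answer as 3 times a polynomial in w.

3(9w^3 + 9w^2 + 17w + 8)

Only n ≡ 1 (mod 3) is unaccounted for. Put n = 3w+1:
(3w+1)^3 + 14(3w+1) + 9 expands to 27w^3 + 27w^2 + 51w + 24,
and factoring out 3 leaves 3(9w^3 + 9w^2 + 17w + 8).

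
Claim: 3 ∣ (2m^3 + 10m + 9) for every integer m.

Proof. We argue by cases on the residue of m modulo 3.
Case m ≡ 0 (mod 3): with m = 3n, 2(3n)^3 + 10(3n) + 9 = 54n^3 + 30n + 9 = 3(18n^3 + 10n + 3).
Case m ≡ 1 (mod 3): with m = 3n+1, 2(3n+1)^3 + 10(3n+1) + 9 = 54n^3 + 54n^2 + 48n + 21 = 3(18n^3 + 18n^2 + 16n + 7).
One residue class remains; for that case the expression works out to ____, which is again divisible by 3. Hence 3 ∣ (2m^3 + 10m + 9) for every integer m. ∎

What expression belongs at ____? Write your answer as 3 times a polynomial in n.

The residues treated are {0, 1}, so the missing case is m ≡ 2 (mod 3); write m = 3n+2.
Then 2(3n+2)^3 + 10(3n+2) + 9 = 54n^3 + 108n^2 + 102n + 45 = 3(18n^3 + 36n^2 + 34n + 15).

3(18n^3 + 36n^2 + 34n + 15)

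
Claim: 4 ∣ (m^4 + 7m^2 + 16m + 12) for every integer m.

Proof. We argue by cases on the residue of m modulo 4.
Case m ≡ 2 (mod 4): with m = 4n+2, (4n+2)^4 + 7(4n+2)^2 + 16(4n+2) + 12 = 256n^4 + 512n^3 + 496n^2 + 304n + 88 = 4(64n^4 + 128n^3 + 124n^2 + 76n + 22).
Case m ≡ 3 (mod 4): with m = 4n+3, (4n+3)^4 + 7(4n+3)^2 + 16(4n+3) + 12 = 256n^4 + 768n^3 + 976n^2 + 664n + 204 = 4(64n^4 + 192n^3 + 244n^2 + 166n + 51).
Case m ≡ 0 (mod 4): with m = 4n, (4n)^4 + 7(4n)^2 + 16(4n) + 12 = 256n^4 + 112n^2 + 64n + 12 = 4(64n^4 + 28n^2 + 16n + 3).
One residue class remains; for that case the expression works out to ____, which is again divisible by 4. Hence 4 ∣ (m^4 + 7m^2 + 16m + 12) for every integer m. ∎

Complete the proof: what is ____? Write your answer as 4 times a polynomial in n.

4(64n^4 + 64n^3 + 52n^2 + 34n + 9)

The residues treated are {2, 3, 0}, so the missing case is m ≡ 1 (mod 4); write m = 4n+1.
Then (4n+1)^4 + 7(4n+1)^2 + 16(4n+1) + 12 = 256n^4 + 256n^3 + 208n^2 + 136n + 36 = 4(64n^4 + 64n^3 + 52n^2 + 34n + 9).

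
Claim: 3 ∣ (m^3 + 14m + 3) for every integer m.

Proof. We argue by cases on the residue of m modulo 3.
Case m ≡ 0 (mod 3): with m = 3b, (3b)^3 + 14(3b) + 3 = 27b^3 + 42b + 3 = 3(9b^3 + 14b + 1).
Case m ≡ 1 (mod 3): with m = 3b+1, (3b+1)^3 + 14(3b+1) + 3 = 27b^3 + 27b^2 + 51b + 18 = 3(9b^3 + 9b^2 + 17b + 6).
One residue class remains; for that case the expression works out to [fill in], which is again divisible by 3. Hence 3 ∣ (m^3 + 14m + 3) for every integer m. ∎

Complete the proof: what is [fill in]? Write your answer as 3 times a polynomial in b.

The residues treated are {0, 1}, so the missing case is m ≡ 2 (mod 3); write m = 3b+2.
Then (3b+2)^3 + 14(3b+2) + 3 = 27b^3 + 54b^2 + 78b + 39 = 3(9b^3 + 18b^2 + 26b + 13).

3(9b^3 + 18b^2 + 26b + 13)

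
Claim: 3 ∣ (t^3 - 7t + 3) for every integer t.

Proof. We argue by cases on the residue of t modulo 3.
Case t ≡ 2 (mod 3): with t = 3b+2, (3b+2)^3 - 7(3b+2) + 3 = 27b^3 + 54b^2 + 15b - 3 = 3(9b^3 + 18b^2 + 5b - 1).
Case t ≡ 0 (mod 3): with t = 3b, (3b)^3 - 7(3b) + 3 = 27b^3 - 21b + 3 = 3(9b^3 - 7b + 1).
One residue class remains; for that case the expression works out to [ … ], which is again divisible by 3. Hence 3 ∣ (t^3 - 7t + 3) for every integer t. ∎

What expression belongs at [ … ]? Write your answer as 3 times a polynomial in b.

3(9b^3 + 9b^2 - 4b - 1)

Only t ≡ 1 (mod 3) is unaccounted for. Put t = 3b+1:
(3b+1)^3 - 7(3b+1) + 3 expands to 27b^3 + 27b^2 - 12b - 3,
and factoring out 3 leaves 3(9b^3 + 9b^2 - 4b - 1).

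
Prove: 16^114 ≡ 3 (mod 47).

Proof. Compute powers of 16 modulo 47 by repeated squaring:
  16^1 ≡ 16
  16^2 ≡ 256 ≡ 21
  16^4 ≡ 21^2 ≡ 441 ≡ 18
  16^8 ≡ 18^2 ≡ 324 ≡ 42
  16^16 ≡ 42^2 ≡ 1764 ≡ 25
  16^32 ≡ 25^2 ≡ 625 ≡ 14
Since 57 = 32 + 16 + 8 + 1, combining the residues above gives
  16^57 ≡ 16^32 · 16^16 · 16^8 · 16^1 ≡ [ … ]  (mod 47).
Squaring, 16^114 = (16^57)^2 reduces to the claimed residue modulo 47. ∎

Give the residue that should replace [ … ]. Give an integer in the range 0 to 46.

16^32 · 16^16 · 16^8 · 16^1 ≡ 14 · 25 · 42 · 16 = 235200.
235200 mod 47 = 12, so 16^57 ≡ 12 (mod 47).

12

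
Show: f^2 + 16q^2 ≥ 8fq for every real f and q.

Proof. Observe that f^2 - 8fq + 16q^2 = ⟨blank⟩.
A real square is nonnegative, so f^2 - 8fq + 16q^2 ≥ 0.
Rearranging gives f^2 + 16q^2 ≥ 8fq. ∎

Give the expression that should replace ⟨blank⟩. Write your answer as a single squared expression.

(f - 4q)^2

f^2 - 8fq + 16q^2 is a perfect-square trinomial: the outer terms are (f)^2 and (4q)^2, and the cross term is -2·f·4q.
So f^2 - 8fq + 16q^2 = (f - 4q)^2 ≥ 0.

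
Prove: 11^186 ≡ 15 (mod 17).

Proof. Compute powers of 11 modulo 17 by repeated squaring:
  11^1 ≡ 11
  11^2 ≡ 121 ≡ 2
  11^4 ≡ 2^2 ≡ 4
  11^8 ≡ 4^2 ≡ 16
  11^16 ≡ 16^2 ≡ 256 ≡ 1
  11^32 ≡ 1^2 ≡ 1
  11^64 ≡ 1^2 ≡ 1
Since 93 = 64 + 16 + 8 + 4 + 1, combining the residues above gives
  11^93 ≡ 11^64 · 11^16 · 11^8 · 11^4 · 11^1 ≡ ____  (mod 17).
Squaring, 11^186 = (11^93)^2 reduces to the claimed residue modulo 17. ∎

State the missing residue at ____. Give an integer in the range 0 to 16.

11^64 · 11^16 · 11^8 · 11^4 · 11^1 ≡ 1 · 1 · 16 · 4 · 11 = 704.
704 mod 17 = 7, so 11^93 ≡ 7 (mod 17).

7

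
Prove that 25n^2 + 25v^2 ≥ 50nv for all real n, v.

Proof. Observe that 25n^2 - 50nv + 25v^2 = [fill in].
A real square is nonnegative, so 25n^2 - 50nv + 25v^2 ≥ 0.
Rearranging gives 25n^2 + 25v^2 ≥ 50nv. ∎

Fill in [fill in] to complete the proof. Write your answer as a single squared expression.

25n^2 - 50nv + 25v^2 is a perfect-square trinomial: the outer terms are (5n)^2 and (5v)^2, and the cross term is -2·5n·5v.
So 25n^2 - 50nv + 25v^2 = (5n - 5v)^2 ≥ 0.

(5n - 5v)^2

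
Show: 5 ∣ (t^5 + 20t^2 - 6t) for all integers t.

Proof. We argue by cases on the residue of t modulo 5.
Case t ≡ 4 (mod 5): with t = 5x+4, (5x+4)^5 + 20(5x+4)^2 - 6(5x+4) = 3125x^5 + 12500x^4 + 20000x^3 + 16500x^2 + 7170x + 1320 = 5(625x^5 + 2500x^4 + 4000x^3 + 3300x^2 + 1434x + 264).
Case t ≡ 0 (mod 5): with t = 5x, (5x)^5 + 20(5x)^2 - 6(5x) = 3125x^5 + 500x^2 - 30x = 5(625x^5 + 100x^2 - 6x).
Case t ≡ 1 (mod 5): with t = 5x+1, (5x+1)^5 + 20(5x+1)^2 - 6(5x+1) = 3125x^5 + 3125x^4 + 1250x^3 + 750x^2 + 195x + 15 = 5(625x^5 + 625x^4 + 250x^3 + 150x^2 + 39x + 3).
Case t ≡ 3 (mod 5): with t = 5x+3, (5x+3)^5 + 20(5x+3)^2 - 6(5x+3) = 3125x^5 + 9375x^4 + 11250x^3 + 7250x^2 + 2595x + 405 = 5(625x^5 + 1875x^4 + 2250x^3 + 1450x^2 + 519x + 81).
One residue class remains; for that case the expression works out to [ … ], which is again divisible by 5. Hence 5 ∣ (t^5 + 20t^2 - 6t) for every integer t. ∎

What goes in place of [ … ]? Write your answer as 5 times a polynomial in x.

Only t ≡ 2 (mod 5) is unaccounted for. Put t = 5x+2:
(5x+2)^5 + 20(5x+2)^2 - 6(5x+2) expands to 3125x^5 + 6250x^4 + 5000x^3 + 2500x^2 + 770x + 100,
and factoring out 5 leaves 5(625x^5 + 1250x^4 + 1000x^3 + 500x^2 + 154x + 20).

5(625x^5 + 1250x^4 + 1000x^3 + 500x^2 + 154x + 20)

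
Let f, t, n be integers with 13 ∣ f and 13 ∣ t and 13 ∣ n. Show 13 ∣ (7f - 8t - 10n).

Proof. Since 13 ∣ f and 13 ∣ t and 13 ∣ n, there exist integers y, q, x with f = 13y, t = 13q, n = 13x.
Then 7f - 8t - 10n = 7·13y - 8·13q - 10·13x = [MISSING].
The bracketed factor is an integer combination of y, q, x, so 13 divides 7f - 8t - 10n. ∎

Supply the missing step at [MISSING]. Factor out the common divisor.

13(-8q - 10x + 7y)

Pull the common 13 out of every term: 7·13y - 8·13q - 10·13x = 13(-8q - 10x + 7y).
-8q - 10x + 7y is an integer, which exhibits the divisibility.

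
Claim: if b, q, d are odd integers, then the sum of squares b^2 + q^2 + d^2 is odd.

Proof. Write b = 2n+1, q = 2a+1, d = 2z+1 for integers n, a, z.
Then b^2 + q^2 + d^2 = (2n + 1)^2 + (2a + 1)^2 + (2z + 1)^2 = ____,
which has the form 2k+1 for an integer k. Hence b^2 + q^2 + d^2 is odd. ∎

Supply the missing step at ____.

Expanding: (2n + 1)^2 + (2a + 1)^2 + (2z + 1)^2 = 4a^2 + 4a + 4n^2 + 4n + 4z^2 + 4z + 3.
Every term except the constant is even, so this is 2(2a^2 + 2a + 2n^2 + 2n + 2z^2 + 2z + 1) + 1,
and 2a^2 + 2a + 2n^2 + 2n + 2z^2 + 2z + 1 ∈ ℤ gives the required form.

2(2a^2 + 2a + 2n^2 + 2n + 2z^2 + 2z + 1) + 1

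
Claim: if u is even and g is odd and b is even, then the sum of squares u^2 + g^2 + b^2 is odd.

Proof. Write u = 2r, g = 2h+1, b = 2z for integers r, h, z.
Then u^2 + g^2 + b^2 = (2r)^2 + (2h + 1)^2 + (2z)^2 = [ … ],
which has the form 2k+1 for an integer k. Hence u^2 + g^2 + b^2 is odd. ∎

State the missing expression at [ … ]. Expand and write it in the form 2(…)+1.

Expanding: (2r)^2 + (2h + 1)^2 + (2z)^2 = 4h^2 + 4h + 4r^2 + 4z^2 + 1.
Every term except the constant is even, so this is 2(2h^2 + 2h + 2r^2 + 2z^2) + 1,
and 2h^2 + 2h + 2r^2 + 2z^2 ∈ ℤ gives the required form.

2(2h^2 + 2h + 2r^2 + 2z^2) + 1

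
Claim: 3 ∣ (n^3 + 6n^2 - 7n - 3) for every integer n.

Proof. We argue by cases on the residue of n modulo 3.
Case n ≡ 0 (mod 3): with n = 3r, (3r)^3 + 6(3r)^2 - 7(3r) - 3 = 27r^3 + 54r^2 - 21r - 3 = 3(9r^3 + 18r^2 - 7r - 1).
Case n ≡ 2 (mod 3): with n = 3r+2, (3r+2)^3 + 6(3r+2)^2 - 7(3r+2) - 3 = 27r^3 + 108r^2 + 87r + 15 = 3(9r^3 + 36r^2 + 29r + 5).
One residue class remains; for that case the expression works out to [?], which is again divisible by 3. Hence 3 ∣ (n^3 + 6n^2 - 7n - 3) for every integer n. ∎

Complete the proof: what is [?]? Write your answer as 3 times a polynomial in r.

Only n ≡ 1 (mod 3) is unaccounted for. Put n = 3r+1:
(3r+1)^3 + 6(3r+1)^2 - 7(3r+1) - 3 expands to 27r^3 + 81r^2 + 24r - 3,
and factoring out 3 leaves 3(9r^3 + 27r^2 + 8r - 1).

3(9r^3 + 27r^2 + 8r - 1)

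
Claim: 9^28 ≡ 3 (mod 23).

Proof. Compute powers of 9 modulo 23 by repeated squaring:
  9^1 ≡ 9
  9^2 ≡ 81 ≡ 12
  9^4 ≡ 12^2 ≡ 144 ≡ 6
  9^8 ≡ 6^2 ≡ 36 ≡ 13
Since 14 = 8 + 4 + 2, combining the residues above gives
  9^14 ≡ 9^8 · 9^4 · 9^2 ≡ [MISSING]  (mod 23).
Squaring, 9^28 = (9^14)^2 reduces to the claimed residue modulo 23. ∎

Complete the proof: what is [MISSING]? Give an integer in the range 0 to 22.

Multiply the listed residues: 13 · 6 · 12 = 78 → 936.
Reducing modulo 23: 936 = 40·23 + 16, so 9^14 ≡ 16.

16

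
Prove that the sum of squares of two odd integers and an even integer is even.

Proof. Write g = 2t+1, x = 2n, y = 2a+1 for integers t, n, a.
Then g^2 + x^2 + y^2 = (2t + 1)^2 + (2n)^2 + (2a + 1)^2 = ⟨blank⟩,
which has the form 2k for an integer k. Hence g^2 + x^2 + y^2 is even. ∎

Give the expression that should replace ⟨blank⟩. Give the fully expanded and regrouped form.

Expanding: (2t + 1)^2 + (2n)^2 + (2a + 1)^2 = 4a^2 + 4a + 4n^2 + 4t^2 + 4t + 2.
Every term is even; pulling out the factor of 2 gives 2(2a^2 + 2a + 2n^2 + 2t^2 + 2t + 1).

2(2a^2 + 2a + 2n^2 + 2t^2 + 2t + 1)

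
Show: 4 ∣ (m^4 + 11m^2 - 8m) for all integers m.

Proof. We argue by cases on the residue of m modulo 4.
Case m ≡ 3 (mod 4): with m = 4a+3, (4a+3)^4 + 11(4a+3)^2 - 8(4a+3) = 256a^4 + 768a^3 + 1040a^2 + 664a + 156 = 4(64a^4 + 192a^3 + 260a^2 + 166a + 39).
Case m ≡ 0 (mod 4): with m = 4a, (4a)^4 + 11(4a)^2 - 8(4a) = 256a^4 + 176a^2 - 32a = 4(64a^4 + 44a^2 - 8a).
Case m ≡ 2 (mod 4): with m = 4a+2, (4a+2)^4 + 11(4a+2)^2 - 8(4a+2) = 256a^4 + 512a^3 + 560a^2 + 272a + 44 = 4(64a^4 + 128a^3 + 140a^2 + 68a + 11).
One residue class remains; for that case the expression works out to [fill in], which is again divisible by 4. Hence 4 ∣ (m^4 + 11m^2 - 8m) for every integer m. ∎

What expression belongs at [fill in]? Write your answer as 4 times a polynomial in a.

4(64a^4 + 64a^3 + 68a^2 + 18a + 1)

Only m ≡ 1 (mod 4) is unaccounted for. Put m = 4a+1:
(4a+1)^4 + 11(4a+1)^2 - 8(4a+1) expands to 256a^4 + 256a^3 + 272a^2 + 72a + 4,
and factoring out 4 leaves 4(64a^4 + 64a^3 + 68a^2 + 18a + 1).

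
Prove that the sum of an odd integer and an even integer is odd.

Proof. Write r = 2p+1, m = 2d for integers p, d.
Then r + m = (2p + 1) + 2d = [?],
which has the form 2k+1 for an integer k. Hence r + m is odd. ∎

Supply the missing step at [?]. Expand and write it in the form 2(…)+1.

(2p + 1) + 2d = 2d + 2p + 1
= 2(d + p) + 1.
Since d + p is an integer, the sum is of the form 2k+1 for an integer k.

2(d + p) + 1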